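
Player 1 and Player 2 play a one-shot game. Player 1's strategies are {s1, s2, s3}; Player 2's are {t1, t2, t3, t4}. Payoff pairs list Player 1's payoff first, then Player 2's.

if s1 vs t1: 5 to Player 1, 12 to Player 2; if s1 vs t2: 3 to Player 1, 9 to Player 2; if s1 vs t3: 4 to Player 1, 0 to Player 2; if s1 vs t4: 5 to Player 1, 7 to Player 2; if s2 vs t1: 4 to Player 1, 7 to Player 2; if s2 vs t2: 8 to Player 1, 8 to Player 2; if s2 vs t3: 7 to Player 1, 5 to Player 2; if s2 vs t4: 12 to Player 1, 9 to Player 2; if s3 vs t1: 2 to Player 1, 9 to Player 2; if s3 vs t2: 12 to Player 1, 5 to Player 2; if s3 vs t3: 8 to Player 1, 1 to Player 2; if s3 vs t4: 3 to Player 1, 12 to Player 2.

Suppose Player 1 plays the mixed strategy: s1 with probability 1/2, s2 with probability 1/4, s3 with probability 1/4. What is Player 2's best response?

t1

Player 2's best reply maximizes expected payoff against the mix.
t1: (1/2)·12 + (1/4)·7 + (1/4)·9 = 10
t2: (1/2)·9 + (1/4)·8 + (1/4)·5 = 31/4
t3: (1/2)·0 + (1/4)·5 + (1/4)·1 = 3/2
t4: (1/2)·7 + (1/4)·9 + (1/4)·12 = 35/4
Highest expected payoff is 10, from t1.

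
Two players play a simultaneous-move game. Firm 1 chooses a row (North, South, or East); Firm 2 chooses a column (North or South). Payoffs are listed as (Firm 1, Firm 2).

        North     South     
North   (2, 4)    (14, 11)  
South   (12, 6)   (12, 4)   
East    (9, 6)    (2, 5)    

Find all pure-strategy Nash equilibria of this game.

(North, South) and (South, North)

Check mutual best responses: a cell is a NE iff neither player can gain by unilaterally deviating.
Firm 1's best responses — vs North: South (payoff 12); vs South: North (payoff 14).
Firm 2's best responses — vs North: South (payoff 11); vs South: North (payoff 6); vs East: North (payoff 6).
Mutual best responses occur at (North, South) and (South, North); at each, neither player gains by switching.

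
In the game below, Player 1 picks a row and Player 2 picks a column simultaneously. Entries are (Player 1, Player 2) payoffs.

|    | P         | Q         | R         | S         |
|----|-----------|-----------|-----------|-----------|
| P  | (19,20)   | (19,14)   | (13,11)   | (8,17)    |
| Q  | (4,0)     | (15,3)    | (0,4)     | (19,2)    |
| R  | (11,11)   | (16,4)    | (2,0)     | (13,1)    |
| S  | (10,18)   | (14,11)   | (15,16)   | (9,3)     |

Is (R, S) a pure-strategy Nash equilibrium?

Holding Player 2 at S: Player 1 gets 13 from R but could get 19 by switching to Q. Player 1 has a profitable deviation.

No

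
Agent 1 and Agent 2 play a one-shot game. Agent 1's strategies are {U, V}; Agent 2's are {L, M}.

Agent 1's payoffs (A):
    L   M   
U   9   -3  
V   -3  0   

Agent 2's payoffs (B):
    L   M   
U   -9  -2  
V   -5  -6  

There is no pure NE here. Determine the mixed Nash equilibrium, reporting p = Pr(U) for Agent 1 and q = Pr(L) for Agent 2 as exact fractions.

p = 1/8, q = 1/5

Each player's mixing probability is pinned down by making the *other* player indifferent.
Agent 2 indifferent between L and M: p·(-9) + (1−p)·(-5) = p·(-2) + (1−p)·(-6) ⟹ (-5) + (-4)p = (-6) + 4p ⟹ p = 1/8.
Agent 1 indifferent between U and V: q·9 + (1−q)·(-3) = q·(-3) + (1−q)·0 ⟹ (-3) + 12q = 0 + (-3)q ⟹ q = 1/5.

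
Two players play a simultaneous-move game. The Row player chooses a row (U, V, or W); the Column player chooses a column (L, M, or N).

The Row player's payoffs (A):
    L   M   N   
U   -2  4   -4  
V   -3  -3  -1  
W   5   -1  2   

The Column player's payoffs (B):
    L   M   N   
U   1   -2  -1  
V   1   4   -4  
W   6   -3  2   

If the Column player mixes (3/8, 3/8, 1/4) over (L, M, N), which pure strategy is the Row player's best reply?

The Row player's best reply maximizes expected payoff against the mix.
U: (3/8)·(-2) + (3/8)·4 + (1/4)·(-4) = -1/4
V: (3/8)·(-3) + (3/8)·(-3) + (1/4)·(-1) = -5/2
W: (3/8)·5 + (3/8)·(-1) + (1/4)·2 = 2
Highest expected payoff is 2, from W.

W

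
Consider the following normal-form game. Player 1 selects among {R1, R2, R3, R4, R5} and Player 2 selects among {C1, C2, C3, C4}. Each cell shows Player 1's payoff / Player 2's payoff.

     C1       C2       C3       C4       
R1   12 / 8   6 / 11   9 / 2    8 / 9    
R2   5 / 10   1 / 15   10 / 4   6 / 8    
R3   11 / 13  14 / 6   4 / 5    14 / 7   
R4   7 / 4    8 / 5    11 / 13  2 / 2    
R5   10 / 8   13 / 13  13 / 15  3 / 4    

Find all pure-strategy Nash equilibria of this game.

(R5, C3)

Find each player's best response to every opponent strategy; NE are the intersections.
Player 1's best responses — vs C1: R1 (payoff 12); vs C2: R3 (payoff 14); vs C3: R5 (payoff 13); vs C4: R3 (payoff 14).
Player 2's best responses — vs R1: C2 (payoff 11); vs R2: C2 (payoff 15); vs R3: C1 (payoff 13); vs R4: C3 (payoff 13); vs R5: C3 (payoff 15).
The only mutual best response is (R5, C3); neither player gains by switching there.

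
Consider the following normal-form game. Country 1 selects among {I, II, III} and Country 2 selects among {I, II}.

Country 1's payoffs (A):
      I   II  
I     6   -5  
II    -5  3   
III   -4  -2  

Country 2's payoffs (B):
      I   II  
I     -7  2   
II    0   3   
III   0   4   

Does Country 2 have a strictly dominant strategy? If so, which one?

A strategy is strictly dominant if it gives Country 2 a strictly higher payoff than every other strategy, against every choice by the opponent.
II strictly dominates: vs I: 2 > -7; vs II: 3 > 0; vs III: 4 > 0.

II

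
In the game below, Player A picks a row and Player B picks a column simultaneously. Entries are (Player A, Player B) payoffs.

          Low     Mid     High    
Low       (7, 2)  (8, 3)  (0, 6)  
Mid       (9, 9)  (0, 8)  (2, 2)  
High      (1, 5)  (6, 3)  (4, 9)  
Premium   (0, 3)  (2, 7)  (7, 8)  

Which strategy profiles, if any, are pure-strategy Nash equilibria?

(Mid, Low) and (Premium, High)

A profile is a Nash equilibrium when each player is best-responding to the other.
Player A's best responses — vs Low: Mid (payoff 9); vs Mid: Low (payoff 8); vs High: Premium (payoff 7).
Player B's best responses — vs Low: High (payoff 6); vs Mid: Low (payoff 9); vs High: High (payoff 9); vs Premium: High (payoff 8).
Mutual best responses occur at (Mid, Low) and (Premium, High); at each, neither player gains by switching.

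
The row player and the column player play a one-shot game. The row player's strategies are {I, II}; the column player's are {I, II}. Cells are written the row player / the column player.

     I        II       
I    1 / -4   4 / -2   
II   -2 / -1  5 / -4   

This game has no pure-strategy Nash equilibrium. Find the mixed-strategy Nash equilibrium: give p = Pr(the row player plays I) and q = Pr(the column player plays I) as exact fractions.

p = 3/5, q = 1/4

In a mixed NE each player is indifferent between their pure strategies, so the opponent's mix sets the indifference.
The column player indifferent between I and II: p·(-4) + (1−p)·(-1) = p·(-2) + (1−p)·(-4) ⟹ (-1) + (-3)p = (-4) + 2p ⟹ p = 3/5.
The row player indifferent between I and II: q·1 + (1−q)·4 = q·(-2) + (1−q)·5 ⟹ 4 + (-3)q = 5 + (-7)q ⟹ q = 1/4.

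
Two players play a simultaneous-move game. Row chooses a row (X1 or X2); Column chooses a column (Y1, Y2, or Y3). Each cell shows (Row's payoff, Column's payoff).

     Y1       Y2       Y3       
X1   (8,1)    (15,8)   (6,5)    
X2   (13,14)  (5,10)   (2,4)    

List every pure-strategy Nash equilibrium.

(X1, Y2) and (X2, Y1)

Check mutual best responses: a cell is a NE iff neither player can gain by unilaterally deviating.
Row's best responses — vs Y1: X2 (payoff 13); vs Y2: X1 (payoff 15); vs Y3: X1 (payoff 6).
Column's best responses — vs X1: Y2 (payoff 8); vs X2: Y1 (payoff 14).
Mutual best responses occur at (X1, Y2) and (X2, Y1); at each, neither player gains by switching.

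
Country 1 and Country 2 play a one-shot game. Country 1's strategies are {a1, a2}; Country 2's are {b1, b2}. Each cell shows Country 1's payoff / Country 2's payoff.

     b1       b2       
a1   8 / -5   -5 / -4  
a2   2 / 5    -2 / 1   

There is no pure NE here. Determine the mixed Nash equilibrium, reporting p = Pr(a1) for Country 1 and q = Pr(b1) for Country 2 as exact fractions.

Each player's mixing probability is pinned down by making the *other* player indifferent.
Country 2 indifferent between b1 and b2: p·(-5) + (1−p)·5 = p·(-4) + (1−p)·1 ⟹ 5 + (-10)p = 1 + (-5)p ⟹ p = 4/5.
Country 1 indifferent between a1 and a2: q·8 + (1−q)·(-5) = q·2 + (1−q)·(-2) ⟹ (-5) + 13q = (-2) + 4q ⟹ q = 1/3.

p = 4/5, q = 1/3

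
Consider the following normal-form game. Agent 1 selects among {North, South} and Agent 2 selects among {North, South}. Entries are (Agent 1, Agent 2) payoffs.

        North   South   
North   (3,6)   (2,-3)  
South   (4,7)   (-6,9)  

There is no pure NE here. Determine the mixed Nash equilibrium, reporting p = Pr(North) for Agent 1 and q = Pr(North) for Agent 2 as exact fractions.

Each player's mixing probability is pinned down by making the *other* player indifferent.
Agent 2 indifferent between North and South: p·6 + (1−p)·7 = p·(-3) + (1−p)·9 ⟹ 7 + (-1)p = 9 + (-12)p ⟹ p = 2/11.
Agent 1 indifferent between North and South: q·3 + (1−q)·2 = q·4 + (1−q)·(-6) ⟹ 2 + 1q = (-6) + 10q ⟹ q = 8/9.

p = 2/11, q = 8/9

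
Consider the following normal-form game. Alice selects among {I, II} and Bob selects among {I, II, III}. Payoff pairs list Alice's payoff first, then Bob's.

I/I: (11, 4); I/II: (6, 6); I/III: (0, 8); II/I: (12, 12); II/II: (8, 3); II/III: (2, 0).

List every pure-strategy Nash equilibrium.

(II, I)

A profile is a Nash equilibrium when each player is best-responding to the other.
Alice's best responses — vs I: II (payoff 12); vs II: II (payoff 8); vs III: II (payoff 2).
Bob's best responses — vs I: III (payoff 8); vs II: I (payoff 12).
The only mutual best response is (II, I); neither player gains by switching there.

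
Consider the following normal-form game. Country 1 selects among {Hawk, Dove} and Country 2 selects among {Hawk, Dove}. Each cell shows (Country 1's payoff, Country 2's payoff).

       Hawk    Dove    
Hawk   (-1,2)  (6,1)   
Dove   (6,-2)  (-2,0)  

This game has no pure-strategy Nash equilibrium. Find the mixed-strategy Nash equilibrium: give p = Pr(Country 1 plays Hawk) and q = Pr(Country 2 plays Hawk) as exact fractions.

p = 2/3, q = 8/15

In a mixed NE each player is indifferent between their pure strategies, so the opponent's mix sets the indifference.
Country 2 indifferent between Hawk and Dove: p·2 + (1−p)·(-2) = p·1 + (1−p)·0 ⟹ (-2) + 4p = 0 + 1p ⟹ p = 2/3.
Country 1 indifferent between Hawk and Dove: q·(-1) + (1−q)·6 = q·6 + (1−q)·(-2) ⟹ 6 + (-7)q = (-2) + 8q ⟹ q = 8/15.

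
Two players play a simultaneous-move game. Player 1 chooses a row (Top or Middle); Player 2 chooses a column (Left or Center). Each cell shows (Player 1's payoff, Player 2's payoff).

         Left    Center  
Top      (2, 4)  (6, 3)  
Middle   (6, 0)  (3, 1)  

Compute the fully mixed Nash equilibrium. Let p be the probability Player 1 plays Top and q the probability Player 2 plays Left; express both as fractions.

p = 1/2, q = 3/7

Each player's mixing probability is pinned down by making the *other* player indifferent.
Player 2 indifferent between Left and Center: p·4 + (1−p)·0 = p·3 + (1−p)·1 ⟹ 0 + 4p = 1 + 2p ⟹ p = 1/2.
Player 1 indifferent between Top and Middle: q·2 + (1−q)·6 = q·6 + (1−q)·3 ⟹ 6 + (-4)q = 3 + 3q ⟹ q = 3/7.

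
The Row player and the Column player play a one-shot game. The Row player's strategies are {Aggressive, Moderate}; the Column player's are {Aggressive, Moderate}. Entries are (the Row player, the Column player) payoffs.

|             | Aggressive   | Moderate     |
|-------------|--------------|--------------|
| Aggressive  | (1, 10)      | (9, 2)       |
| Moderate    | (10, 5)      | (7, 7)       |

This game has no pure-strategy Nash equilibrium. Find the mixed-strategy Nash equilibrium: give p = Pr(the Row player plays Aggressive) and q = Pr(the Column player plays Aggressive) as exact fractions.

p = 1/5, q = 2/11

In a mixed NE each player is indifferent between their pure strategies, so the opponent's mix sets the indifference.
The Column player indifferent between Aggressive and Moderate: p·10 + (1−p)·5 = p·2 + (1−p)·7 ⟹ 5 + 5p = 7 + (-5)p ⟹ p = 1/5.
The Row player indifferent between Aggressive and Moderate: q·1 + (1−q)·9 = q·10 + (1−q)·7 ⟹ 9 + (-8)q = 7 + 3q ⟹ q = 2/11.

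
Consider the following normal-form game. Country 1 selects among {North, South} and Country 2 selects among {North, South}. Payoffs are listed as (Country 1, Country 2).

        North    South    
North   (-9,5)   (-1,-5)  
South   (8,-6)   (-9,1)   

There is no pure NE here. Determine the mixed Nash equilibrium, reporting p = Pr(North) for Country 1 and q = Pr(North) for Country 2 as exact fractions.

p = 7/17, q = 8/25

In a mixed NE each player is indifferent between their pure strategies, so the opponent's mix sets the indifference.
Country 2 indifferent between North and South: p·5 + (1−p)·(-6) = p·(-5) + (1−p)·1 ⟹ (-6) + 11p = 1 + (-6)p ⟹ p = 7/17.
Country 1 indifferent between North and South: q·(-9) + (1−q)·(-1) = q·8 + (1−q)·(-9) ⟹ (-1) + (-8)q = (-9) + 17q ⟹ q = 8/25.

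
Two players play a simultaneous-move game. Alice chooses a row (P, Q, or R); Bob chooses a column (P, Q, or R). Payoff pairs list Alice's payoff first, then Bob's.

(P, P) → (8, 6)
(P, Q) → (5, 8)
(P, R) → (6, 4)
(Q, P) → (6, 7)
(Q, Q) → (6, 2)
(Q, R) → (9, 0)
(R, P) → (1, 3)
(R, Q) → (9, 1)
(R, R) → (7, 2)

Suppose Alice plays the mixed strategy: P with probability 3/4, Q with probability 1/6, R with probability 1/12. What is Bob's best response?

Bob's best reply maximizes expected payoff against the mix.
P: (3/4)·6 + (1/6)·7 + (1/12)·3 = 71/12
Q: (3/4)·8 + (1/6)·2 + (1/12)·1 = 77/12
R: (3/4)·4 + (1/6)·0 + (1/12)·2 = 19/6
Highest expected payoff is 77/12, from Q.

Q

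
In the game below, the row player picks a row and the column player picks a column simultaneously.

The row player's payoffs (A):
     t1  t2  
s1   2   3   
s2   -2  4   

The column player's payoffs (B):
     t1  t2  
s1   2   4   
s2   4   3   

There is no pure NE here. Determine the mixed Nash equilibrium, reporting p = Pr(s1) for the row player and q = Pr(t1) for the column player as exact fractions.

p = 1/3, q = 1/5

Each player's mixing probability is pinned down by making the *other* player indifferent.
The column player indifferent between t1 and t2: p·2 + (1−p)·4 = p·4 + (1−p)·3 ⟹ 4 + (-2)p = 3 + 1p ⟹ p = 1/3.
The row player indifferent between s1 and s2: q·2 + (1−q)·3 = q·(-2) + (1−q)·4 ⟹ 3 + (-1)q = 4 + (-6)q ⟹ q = 1/5.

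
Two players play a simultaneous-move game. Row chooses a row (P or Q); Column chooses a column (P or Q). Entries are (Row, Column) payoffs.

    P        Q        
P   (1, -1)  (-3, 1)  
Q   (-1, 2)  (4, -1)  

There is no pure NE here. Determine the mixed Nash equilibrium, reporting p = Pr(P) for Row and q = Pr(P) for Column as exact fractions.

In a mixed NE each player is indifferent between their pure strategies, so the opponent's mix sets the indifference.
Column indifferent between P and Q: p·(-1) + (1−p)·2 = p·1 + (1−p)·(-1) ⟹ 2 + (-3)p = (-1) + 2p ⟹ p = 3/5.
Row indifferent between P and Q: q·1 + (1−q)·(-3) = q·(-1) + (1−q)·4 ⟹ (-3) + 4q = 4 + (-5)q ⟹ q = 7/9.

p = 3/5, q = 7/9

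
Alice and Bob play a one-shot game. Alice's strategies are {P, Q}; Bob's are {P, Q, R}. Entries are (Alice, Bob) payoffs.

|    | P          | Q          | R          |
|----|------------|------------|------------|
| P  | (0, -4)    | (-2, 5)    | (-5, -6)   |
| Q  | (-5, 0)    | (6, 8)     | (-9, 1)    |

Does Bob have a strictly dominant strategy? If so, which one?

Q

Check whether one of Bob's strategies beats all alternatives regardless of what the opponent does.
Q strictly dominates: vs P: 5 > each of {-4, -6}; vs Q: 8 > each of {0, 1}.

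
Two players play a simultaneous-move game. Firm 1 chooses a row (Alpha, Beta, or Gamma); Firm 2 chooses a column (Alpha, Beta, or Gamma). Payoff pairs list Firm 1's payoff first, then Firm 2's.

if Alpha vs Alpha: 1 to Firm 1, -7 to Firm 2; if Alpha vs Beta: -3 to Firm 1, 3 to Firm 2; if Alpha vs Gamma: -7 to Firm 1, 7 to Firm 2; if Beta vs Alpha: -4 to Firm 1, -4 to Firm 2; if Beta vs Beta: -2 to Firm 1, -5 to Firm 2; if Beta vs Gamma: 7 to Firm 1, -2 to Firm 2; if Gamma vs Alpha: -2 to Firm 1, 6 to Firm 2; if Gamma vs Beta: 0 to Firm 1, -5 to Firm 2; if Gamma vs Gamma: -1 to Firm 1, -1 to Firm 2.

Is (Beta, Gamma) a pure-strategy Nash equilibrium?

Holding Firm 2 at Gamma: Firm 1 gets 7 from Beta, versus -7 from Alpha, -1 from Gamma. No profitable deviation for Firm 1.
Holding Firm 1 at Beta: Firm 2 gets -2 from Gamma, versus -4 from Alpha, -5 from Beta. No profitable deviation for Firm 2 either.

Yes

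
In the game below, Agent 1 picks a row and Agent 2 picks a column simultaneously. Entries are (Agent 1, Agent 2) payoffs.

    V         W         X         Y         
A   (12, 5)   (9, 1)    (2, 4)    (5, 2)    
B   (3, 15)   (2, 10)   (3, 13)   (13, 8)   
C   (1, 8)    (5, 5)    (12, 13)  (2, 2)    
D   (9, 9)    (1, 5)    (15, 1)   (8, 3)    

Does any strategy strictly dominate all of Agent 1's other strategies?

Check whether one of Agent 1's strategies beats all alternatives regardless of what the opponent does.
A is not dominant: against X, B gives 3 > 2.
B is not dominant: against V, A gives 12 > 3.
C is not dominant: against V, A gives 12 > 1.
D is not dominant: against V, A gives 12 > 9.
No single strategy is best against every opponent action.

None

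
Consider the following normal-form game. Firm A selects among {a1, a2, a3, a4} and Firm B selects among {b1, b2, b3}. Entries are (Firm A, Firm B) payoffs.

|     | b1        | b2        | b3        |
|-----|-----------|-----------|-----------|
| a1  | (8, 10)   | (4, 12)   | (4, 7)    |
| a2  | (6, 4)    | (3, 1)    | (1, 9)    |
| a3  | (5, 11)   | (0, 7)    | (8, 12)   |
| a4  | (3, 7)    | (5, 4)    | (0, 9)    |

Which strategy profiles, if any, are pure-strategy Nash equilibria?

(a3, b3)

Check mutual best responses: a cell is a NE iff neither player can gain by unilaterally deviating.
Firm A's best responses — vs b1: a1 (payoff 8); vs b2: a4 (payoff 5); vs b3: a3 (payoff 8).
Firm B's best responses — vs a1: b2 (payoff 12); vs a2: b3 (payoff 9); vs a3: b3 (payoff 12); vs a4: b3 (payoff 9).
The only mutual best response is (a3, b3); neither player gains by switching there.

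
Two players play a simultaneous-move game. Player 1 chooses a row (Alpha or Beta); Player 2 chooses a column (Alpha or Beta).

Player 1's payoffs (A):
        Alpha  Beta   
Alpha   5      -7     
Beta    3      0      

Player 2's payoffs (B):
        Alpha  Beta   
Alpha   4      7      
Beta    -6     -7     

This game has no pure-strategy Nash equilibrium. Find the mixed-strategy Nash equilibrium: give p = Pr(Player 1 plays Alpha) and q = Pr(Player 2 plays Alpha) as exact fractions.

p = 1/4, q = 7/9

In a mixed NE each player is indifferent between their pure strategies, so the opponent's mix sets the indifference.
Player 2 indifferent between Alpha and Beta: p·4 + (1−p)·(-6) = p·7 + (1−p)·(-7) ⟹ (-6) + 10p = (-7) + 14p ⟹ p = 1/4.
Player 1 indifferent between Alpha and Beta: q·5 + (1−q)·(-7) = q·3 + (1−q)·0 ⟹ (-7) + 12q = 0 + 3q ⟹ q = 7/9.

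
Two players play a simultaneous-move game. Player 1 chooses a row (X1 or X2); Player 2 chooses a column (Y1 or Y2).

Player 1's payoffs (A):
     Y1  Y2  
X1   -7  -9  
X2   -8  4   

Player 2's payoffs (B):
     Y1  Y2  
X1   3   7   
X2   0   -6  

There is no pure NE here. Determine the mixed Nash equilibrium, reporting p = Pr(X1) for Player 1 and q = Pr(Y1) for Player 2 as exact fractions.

Each player's mixing probability is pinned down by making the *other* player indifferent.
Player 2 indifferent between Y1 and Y2: p·3 + (1−p)·0 = p·7 + (1−p)·(-6) ⟹ 0 + 3p = (-6) + 13p ⟹ p = 3/5.
Player 1 indifferent between X1 and X2: q·(-7) + (1−q)·(-9) = q·(-8) + (1−q)·4 ⟹ (-9) + 2q = 4 + (-12)q ⟹ q = 13/14.

p = 3/5, q = 13/14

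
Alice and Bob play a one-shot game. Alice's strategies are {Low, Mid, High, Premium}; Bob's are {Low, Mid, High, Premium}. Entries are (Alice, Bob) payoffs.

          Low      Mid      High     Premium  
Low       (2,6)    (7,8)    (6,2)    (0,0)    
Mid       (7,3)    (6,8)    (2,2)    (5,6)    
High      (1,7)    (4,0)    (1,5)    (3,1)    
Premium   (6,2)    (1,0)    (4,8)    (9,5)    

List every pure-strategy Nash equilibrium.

(Low, Mid)

Check mutual best responses: a cell is a NE iff neither player can gain by unilaterally deviating.
Alice's best responses — vs Low: Mid (payoff 7); vs Mid: Low (payoff 7); vs High: Low (payoff 6); vs Premium: Premium (payoff 9).
Bob's best responses — vs Low: Mid (payoff 8); vs Mid: Mid (payoff 8); vs High: Low (payoff 7); vs Premium: High (payoff 8).
The only mutual best response is (Low, Mid); neither player gains by switching there.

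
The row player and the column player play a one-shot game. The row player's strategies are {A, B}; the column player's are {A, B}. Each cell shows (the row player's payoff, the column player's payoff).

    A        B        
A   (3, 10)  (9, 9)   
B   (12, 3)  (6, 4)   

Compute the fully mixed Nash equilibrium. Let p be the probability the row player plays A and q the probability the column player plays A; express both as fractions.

Each player's mixing probability is pinned down by making the *other* player indifferent.
The column player indifferent between A and B: p·10 + (1−p)·3 = p·9 + (1−p)·4 ⟹ 3 + 7p = 4 + 5p ⟹ p = 1/2.
The row player indifferent between A and B: q·3 + (1−q)·9 = q·12 + (1−q)·6 ⟹ 9 + (-6)q = 6 + 6q ⟹ q = 1/4.

p = 1/2, q = 1/4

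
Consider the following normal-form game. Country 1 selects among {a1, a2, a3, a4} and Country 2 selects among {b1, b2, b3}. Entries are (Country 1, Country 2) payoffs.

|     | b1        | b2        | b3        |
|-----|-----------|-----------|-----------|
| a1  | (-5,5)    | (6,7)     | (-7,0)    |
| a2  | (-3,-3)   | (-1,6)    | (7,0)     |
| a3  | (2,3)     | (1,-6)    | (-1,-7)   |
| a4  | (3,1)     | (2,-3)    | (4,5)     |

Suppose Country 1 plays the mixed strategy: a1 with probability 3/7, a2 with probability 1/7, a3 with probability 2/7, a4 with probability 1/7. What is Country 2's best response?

b1

Country 2's best reply maximizes expected payoff against the mix.
b1: (3/7)·5 + (1/7)·(-3) + (2/7)·3 + (1/7)·1 = 19/7
b2: (3/7)·7 + (1/7)·6 + (2/7)·(-6) + (1/7)·(-3) = 12/7
b3: (3/7)·0 + (1/7)·0 + (2/7)·(-7) + (1/7)·5 = -9/7
Highest expected payoff is 19/7, from b1.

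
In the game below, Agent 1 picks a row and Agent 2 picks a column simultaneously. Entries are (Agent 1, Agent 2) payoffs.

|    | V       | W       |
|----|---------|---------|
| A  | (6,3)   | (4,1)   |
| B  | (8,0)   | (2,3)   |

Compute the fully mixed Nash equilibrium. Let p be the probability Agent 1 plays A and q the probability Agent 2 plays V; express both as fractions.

p = 3/5, q = 1/2

In a mixed NE each player is indifferent between their pure strategies, so the opponent's mix sets the indifference.
Agent 2 indifferent between V and W: p·3 + (1−p)·0 = p·1 + (1−p)·3 ⟹ 0 + 3p = 3 + (-2)p ⟹ p = 3/5.
Agent 1 indifferent between A and B: q·6 + (1−q)·4 = q·8 + (1−q)·2 ⟹ 4 + 2q = 2 + 6q ⟹ q = 1/2.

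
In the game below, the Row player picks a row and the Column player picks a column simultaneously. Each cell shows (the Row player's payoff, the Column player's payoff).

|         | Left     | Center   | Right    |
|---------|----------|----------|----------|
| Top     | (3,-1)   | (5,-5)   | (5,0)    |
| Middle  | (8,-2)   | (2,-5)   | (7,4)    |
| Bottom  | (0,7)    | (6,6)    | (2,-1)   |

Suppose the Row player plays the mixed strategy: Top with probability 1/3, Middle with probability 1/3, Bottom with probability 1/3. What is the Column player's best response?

Left

The Column player's best reply maximizes expected payoff against the mix.
Left: (1/3)·(-1) + (1/3)·(-2) + (1/3)·7 = 4/3
Center: (1/3)·(-5) + (1/3)·(-5) + (1/3)·6 = -4/3
Right: (1/3)·0 + (1/3)·4 + (1/3)·(-1) = 1
Highest expected payoff is 4/3, from Left.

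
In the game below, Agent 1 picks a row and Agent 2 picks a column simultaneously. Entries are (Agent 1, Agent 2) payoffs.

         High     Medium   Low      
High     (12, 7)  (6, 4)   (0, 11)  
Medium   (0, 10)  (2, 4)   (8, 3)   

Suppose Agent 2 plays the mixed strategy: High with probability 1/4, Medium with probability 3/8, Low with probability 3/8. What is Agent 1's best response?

High

Compute Agent 1's expected payoff from each pure strategy against the given mix.
High: (1/4)·12 + (3/8)·6 + (3/8)·0 = 21/4
Medium: (1/4)·0 + (3/8)·2 + (3/8)·8 = 15/4
Highest expected payoff is 21/4, from High.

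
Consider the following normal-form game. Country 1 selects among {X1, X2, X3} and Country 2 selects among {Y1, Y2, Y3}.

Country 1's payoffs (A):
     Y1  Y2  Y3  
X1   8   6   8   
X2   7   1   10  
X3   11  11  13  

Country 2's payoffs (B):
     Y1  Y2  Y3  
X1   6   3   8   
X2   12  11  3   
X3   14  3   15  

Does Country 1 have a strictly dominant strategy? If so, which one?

A strategy is strictly dominant if it gives Country 1 a strictly higher payoff than every other strategy, against every choice by the opponent.
X3 strictly dominates: vs Y1: 11 > each of {8, 7}; vs Y2: 11 > each of {6, 1}; vs Y3: 13 > each of {8, 10}.

X3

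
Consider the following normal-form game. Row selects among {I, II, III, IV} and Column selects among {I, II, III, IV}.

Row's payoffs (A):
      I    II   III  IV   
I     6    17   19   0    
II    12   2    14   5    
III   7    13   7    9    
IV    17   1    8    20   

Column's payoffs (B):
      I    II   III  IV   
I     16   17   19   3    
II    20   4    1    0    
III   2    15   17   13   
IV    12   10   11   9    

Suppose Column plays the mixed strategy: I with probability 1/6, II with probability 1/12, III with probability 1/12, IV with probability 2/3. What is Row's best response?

IV

Compute Row's expected payoff from each pure strategy against the given mix.
I: (1/6)·6 + (1/12)·17 + (1/12)·19 + (2/3)·0 = 4
II: (1/6)·12 + (1/12)·2 + (1/12)·14 + (2/3)·5 = 20/3
III: (1/6)·7 + (1/12)·13 + (1/12)·7 + (2/3)·9 = 53/6
IV: (1/6)·17 + (1/12)·1 + (1/12)·8 + (2/3)·20 = 203/12
Highest expected payoff is 203/12, from IV.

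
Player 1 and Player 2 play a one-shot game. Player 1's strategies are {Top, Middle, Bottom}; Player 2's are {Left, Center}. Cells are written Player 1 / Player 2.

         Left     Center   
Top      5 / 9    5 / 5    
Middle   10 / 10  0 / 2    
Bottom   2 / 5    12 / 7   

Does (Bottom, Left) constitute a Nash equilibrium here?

No

Holding Player 2 at Left: Player 1 gets 2 from Bottom but could get 10 by switching to Middle. Player 1 has a profitable deviation.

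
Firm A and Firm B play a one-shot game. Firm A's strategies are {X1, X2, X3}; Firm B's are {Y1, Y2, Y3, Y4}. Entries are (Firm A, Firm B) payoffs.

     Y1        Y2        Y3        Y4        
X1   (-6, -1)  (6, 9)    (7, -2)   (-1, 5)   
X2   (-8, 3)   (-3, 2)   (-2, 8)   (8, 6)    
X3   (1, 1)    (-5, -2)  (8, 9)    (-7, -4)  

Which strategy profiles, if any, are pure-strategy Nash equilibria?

Check mutual best responses: a cell is a NE iff neither player can gain by unilaterally deviating.
Firm A's best responses — vs Y1: X3 (payoff 1); vs Y2: X1 (payoff 6); vs Y3: X3 (payoff 8); vs Y4: X2 (payoff 8).
Firm B's best responses — vs X1: Y2 (payoff 9); vs X2: Y3 (payoff 8); vs X3: Y3 (payoff 9).
Mutual best responses occur at (X1, Y2) and (X3, Y3); at each, neither player gains by switching.

(X1, Y2) and (X3, Y3)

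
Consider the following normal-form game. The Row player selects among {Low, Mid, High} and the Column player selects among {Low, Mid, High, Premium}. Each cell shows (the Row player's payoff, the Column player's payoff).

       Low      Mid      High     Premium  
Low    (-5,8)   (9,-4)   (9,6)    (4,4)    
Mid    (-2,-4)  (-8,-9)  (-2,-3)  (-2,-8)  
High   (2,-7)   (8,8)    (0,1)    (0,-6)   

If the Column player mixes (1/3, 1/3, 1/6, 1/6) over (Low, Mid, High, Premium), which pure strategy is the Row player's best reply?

Low

The Row player's best reply maximizes expected payoff against the mix.
Low: (1/3)·(-5) + (1/3)·9 + (1/6)·9 + (1/6)·4 = 7/2
Mid: (1/3)·(-2) + (1/3)·(-8) + (1/6)·(-2) + (1/6)·(-2) = -4
High: (1/3)·2 + (1/3)·8 + (1/6)·0 + (1/6)·0 = 10/3
Highest expected payoff is 7/2, from Low.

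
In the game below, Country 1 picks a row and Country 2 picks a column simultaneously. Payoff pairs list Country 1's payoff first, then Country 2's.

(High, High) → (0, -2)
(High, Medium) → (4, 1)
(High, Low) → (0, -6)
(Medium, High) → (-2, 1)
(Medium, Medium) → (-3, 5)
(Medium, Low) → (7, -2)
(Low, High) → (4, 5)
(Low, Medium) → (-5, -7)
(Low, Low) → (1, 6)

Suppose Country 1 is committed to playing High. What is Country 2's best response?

Medium

With Country 1 fixed at High, Country 2's payoffs are: High → -2, Medium → 1, Low → -6.
The maximum is 1, achieved by Medium.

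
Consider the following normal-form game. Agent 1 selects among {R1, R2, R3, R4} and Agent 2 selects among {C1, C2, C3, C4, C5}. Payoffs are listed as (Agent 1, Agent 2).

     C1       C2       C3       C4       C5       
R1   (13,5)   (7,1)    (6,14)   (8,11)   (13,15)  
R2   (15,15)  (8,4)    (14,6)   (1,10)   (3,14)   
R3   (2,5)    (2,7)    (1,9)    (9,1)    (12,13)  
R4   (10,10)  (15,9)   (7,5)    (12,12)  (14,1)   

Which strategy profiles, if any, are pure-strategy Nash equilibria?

Find each player's best response to every opponent strategy; NE are the intersections.
Agent 1's best responses — vs C1: R2 (payoff 15); vs C2: R4 (payoff 15); vs C3: R2 (payoff 14); vs C4: R4 (payoff 12); vs C5: R4 (payoff 14).
Agent 2's best responses — vs R1: C5 (payoff 15); vs R2: C1 (payoff 15); vs R3: C5 (payoff 13); vs R4: C4 (payoff 12).
Mutual best responses occur at (R2, C1) and (R4, C4); at each, neither player gains by switching.

(R2, C1) and (R4, C4)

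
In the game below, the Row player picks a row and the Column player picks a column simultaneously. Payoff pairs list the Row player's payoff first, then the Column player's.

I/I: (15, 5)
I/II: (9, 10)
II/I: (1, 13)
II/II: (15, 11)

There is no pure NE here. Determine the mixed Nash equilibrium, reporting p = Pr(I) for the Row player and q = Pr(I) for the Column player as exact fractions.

Each player's mixing probability is pinned down by making the *other* player indifferent.
The Column player indifferent between I and II: p·5 + (1−p)·13 = p·10 + (1−p)·11 ⟹ 13 + (-8)p = 11 + (-1)p ⟹ p = 2/7.
The Row player indifferent between I and II: q·15 + (1−q)·9 = q·1 + (1−q)·15 ⟹ 9 + 6q = 15 + (-14)q ⟹ q = 3/10.

p = 2/7, q = 3/10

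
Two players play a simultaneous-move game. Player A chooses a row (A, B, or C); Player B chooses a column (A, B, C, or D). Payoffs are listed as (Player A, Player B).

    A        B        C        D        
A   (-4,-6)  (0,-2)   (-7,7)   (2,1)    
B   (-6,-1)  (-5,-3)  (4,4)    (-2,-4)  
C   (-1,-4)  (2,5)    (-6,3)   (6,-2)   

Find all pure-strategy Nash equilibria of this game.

(B, C) and (C, B)

Check mutual best responses: a cell is a NE iff neither player can gain by unilaterally deviating.
Player A's best responses — vs A: C (payoff -1); vs B: C (payoff 2); vs C: B (payoff 4); vs D: C (payoff 6).
Player B's best responses — vs A: C (payoff 7); vs B: C (payoff 4); vs C: B (payoff 5).
Mutual best responses occur at (B, C) and (C, B); at each, neither player gains by switching.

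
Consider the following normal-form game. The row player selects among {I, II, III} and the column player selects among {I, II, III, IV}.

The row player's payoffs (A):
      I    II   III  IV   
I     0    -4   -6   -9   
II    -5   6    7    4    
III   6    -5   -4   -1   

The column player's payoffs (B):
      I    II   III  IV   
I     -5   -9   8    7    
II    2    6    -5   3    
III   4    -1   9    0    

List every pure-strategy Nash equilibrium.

(II, II)

Check mutual best responses: a cell is a NE iff neither player can gain by unilaterally deviating.
The row player's best responses — vs I: III (payoff 6); vs II: II (payoff 6); vs III: II (payoff 7); vs IV: II (payoff 4).
The column player's best responses — vs I: III (payoff 8); vs II: II (payoff 6); vs III: III (payoff 9).
The only mutual best response is (II, II); neither player gains by switching there.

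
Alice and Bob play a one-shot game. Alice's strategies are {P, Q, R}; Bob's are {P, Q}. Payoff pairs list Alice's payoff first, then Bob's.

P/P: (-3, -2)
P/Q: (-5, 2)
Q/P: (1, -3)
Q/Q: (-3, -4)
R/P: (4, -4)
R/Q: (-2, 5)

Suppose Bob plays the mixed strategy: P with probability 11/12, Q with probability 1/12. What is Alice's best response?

Compute Alice's expected payoff from each pure strategy against the given mix.
P: (11/12)·(-3) + (1/12)·(-5) = -19/6
Q: (11/12)·1 + (1/12)·(-3) = 2/3
R: (11/12)·4 + (1/12)·(-2) = 7/2
Highest expected payoff is 7/2, from R.

R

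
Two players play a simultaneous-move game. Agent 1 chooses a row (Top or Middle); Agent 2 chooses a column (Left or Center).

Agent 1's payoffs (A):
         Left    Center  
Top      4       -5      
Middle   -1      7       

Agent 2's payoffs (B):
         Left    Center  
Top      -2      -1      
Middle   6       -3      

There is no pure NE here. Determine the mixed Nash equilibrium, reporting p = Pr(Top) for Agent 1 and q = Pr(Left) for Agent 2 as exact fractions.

Each player's mixing probability is pinned down by making the *other* player indifferent.
Agent 2 indifferent between Left and Center: p·(-2) + (1−p)·6 = p·(-1) + (1−p)·(-3) ⟹ 6 + (-8)p = (-3) + 2p ⟹ p = 9/10.
Agent 1 indifferent between Top and Middle: q·4 + (1−q)·(-5) = q·(-1) + (1−q)·7 ⟹ (-5) + 9q = 7 + (-8)q ⟹ q = 12/17.

p = 9/10, q = 12/17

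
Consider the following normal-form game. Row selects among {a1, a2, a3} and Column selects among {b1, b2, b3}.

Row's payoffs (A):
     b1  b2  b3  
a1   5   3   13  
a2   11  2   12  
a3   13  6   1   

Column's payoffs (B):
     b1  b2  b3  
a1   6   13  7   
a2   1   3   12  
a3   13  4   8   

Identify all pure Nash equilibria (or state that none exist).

A profile is a Nash equilibrium when each player is best-responding to the other.
Row's best responses — vs b1: a3 (payoff 13); vs b2: a3 (payoff 6); vs b3: a1 (payoff 13).
Column's best responses — vs a1: b2 (payoff 13); vs a2: b3 (payoff 12); vs a3: b1 (payoff 13).
The only mutual best response is (a3, b1); neither player gains by switching there.

(a3, b1)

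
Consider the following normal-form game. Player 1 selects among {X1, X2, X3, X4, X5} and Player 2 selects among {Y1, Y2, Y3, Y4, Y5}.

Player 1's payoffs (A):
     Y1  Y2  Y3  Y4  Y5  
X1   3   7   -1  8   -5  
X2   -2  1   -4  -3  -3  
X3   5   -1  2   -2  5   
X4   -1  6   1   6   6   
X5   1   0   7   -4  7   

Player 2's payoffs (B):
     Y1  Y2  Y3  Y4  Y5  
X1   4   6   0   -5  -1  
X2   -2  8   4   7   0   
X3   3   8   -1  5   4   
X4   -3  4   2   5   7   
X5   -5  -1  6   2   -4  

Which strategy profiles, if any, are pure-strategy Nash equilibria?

Find each player's best response to every opponent strategy; NE are the intersections.
Player 1's best responses — vs Y1: X3 (payoff 5); vs Y2: X1 (payoff 7); vs Y3: X5 (payoff 7); vs Y4: X1 (payoff 8); vs Y5: X5 (payoff 7).
Player 2's best responses — vs X1: Y2 (payoff 6); vs X2: Y2 (payoff 8); vs X3: Y2 (payoff 8); vs X4: Y5 (payoff 7); vs X5: Y3 (payoff 6).
Mutual best responses occur at (X1, Y2) and (X5, Y3); at each, neither player gains by switching.

(X1, Y2) and (X5, Y3)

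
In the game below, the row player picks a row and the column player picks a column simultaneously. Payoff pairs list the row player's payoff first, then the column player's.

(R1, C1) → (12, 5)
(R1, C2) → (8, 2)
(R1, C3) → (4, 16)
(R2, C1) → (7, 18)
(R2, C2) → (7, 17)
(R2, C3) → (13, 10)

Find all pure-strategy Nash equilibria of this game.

Check mutual best responses: a cell is a NE iff neither player can gain by unilaterally deviating.
The row player's best responses — vs C1: R1 (payoff 12); vs C2: R1 (payoff 8); vs C3: R2 (payoff 13).
The column player's best responses — vs R1: C3 (payoff 16); vs R2: C1 (payoff 18).
No cell has both players best-responding. For instance, the row player's best reply to C3 is R2, but against R2 the column player prefers C1 over C3.

There is no pure-strategy Nash equilibrium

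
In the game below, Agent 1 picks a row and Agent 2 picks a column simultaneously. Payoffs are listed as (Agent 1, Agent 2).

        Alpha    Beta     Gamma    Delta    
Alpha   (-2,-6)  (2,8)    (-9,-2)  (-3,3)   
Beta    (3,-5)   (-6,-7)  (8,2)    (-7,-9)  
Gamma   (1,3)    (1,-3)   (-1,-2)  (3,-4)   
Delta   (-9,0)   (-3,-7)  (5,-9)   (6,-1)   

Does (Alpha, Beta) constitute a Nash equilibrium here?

Yes

Holding Agent 2 at Beta: Agent 1 gets 2 from Alpha, versus -6 from Beta, 1 from Gamma, -3 from Delta. No profitable deviation for Agent 1.
Holding Agent 1 at Alpha: Agent 2 gets 8 from Beta, versus -6 from Alpha, -2 from Gamma, 3 from Delta. No profitable deviation for Agent 2 either.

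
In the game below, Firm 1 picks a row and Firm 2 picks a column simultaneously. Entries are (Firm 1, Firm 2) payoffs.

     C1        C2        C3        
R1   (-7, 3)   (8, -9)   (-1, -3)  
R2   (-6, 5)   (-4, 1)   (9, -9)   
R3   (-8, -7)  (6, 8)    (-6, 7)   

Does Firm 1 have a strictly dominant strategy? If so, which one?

Check whether one of Firm 1's strategies beats all alternatives regardless of what the opponent does.
R1 is not dominant: against C1, R2 gives -6 > -7.
R2 is not dominant: against C2, R1 gives 8 > -4.
R3 is not dominant: against C1, R1 gives -7 > -8.
No single strategy is best against every opponent action.

No strictly dominant strategy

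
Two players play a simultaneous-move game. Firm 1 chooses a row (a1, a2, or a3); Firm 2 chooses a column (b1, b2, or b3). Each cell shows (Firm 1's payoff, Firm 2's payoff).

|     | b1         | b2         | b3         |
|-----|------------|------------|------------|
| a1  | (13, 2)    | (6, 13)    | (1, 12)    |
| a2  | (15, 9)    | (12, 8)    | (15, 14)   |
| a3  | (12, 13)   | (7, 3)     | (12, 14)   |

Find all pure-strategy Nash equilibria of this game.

Check mutual best responses: a cell is a NE iff neither player can gain by unilaterally deviating.
Firm 1's best responses — vs b1: a2 (payoff 15); vs b2: a2 (payoff 12); vs b3: a2 (payoff 15).
Firm 2's best responses — vs a1: b2 (payoff 13); vs a2: b3 (payoff 14); vs a3: b3 (payoff 14).
The only mutual best response is (a2, b3); neither player gains by switching there.

(a2, b3)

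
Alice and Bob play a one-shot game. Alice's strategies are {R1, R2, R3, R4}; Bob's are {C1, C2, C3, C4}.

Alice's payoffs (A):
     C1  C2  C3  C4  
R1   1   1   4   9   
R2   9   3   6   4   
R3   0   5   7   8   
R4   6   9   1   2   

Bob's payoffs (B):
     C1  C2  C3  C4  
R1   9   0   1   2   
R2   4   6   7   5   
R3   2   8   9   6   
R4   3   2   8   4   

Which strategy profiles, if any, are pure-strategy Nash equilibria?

Check mutual best responses: a cell is a NE iff neither player can gain by unilaterally deviating.
Alice's best responses — vs C1: R2 (payoff 9); vs C2: R4 (payoff 9); vs C3: R3 (payoff 7); vs C4: R1 (payoff 9).
Bob's best responses — vs R1: C1 (payoff 9); vs R2: C3 (payoff 7); vs R3: C3 (payoff 9); vs R4: C3 (payoff 8).
The only mutual best response is (R3, C3); neither player gains by switching there.

(R3, C3)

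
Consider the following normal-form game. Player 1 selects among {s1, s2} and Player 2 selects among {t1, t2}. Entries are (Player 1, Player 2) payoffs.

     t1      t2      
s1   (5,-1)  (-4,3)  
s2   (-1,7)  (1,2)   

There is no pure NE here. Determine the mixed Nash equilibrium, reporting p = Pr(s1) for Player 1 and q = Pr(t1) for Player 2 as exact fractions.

p = 5/9, q = 5/11

In a mixed NE each player is indifferent between their pure strategies, so the opponent's mix sets the indifference.
Player 2 indifferent between t1 and t2: p·(-1) + (1−p)·7 = p·3 + (1−p)·2 ⟹ 7 + (-8)p = 2 + 1p ⟹ p = 5/9.
Player 1 indifferent between s1 and s2: q·5 + (1−q)·(-4) = q·(-1) + (1−q)·1 ⟹ (-4) + 9q = 1 + (-2)q ⟹ q = 5/11.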